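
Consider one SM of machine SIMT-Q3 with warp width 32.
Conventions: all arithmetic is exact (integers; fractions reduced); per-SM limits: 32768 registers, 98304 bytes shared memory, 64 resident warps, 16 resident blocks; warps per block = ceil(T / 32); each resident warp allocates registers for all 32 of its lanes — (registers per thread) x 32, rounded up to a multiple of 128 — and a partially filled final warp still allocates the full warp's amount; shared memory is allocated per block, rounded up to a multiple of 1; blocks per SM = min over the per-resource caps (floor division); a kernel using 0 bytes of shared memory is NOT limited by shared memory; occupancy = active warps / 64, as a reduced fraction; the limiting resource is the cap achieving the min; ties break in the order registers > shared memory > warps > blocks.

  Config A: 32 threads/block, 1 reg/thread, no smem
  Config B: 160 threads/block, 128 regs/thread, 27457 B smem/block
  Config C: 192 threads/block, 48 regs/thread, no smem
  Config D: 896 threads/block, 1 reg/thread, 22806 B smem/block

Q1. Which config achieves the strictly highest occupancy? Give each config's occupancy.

occupancies: A 1/4, B 5/64, C 9/32, D 7/8

Answer: D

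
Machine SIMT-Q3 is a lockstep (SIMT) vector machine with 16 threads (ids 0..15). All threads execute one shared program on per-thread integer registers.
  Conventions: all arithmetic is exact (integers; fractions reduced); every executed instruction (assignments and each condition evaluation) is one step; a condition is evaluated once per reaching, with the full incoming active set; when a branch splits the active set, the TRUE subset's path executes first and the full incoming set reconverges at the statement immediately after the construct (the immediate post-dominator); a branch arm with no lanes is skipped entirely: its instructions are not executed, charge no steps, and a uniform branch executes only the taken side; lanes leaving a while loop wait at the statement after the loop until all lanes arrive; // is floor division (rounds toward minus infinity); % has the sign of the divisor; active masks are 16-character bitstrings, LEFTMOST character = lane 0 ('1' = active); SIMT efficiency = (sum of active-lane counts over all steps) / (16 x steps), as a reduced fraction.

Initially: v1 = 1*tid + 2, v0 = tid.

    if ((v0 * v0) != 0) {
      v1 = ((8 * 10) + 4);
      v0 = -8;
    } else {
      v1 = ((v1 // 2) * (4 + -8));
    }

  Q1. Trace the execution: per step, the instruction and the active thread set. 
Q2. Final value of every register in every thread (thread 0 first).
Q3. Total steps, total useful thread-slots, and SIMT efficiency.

step 0: eval ((v0 * v0) != 0)        1111111111111111
step 1: v1 <- ((8 * 10) + 4)         0111111111111111
step 2: v0 <- -8                     0111111111111111
step 3: v1 <- ((v1 // 2) * (4 + -8)) 1000000000000000

Answer: 4 steps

v1: -4,84,84,84,84,84,84,84,84,84,84,84,84,84,84,84
v0: 0,-8,-8,-8,-8,-8,-8,-8,-8,-8,-8,-8,-8,-8,-8,-8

steps = 4; useful = 47; efficiency = 47/64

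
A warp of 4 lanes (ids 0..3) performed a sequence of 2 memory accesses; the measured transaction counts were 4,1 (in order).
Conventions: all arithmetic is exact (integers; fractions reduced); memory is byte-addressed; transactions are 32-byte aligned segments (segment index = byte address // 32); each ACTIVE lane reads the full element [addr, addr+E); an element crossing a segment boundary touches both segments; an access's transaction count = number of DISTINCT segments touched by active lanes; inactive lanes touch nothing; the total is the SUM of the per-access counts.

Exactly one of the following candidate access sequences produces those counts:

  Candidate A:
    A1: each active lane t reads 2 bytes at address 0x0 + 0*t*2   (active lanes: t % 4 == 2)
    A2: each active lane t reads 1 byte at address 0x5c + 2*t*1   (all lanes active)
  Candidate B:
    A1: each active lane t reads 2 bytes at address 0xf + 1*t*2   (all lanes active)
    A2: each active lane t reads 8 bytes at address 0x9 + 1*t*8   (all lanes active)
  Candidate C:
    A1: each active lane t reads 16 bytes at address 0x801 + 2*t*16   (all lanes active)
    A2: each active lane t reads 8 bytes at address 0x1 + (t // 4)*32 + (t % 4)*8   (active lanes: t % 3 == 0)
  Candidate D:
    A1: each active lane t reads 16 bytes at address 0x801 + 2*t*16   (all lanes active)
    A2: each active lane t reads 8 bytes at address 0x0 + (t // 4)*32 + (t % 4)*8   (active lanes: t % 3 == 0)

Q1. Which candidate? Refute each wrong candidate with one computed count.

A: A1 gives 1 transaction, not 4
B: A1 gives 1 transaction, not 4
C: A2 gives 2 transactions, not 1
D: all counts match (4,1)

Answer: D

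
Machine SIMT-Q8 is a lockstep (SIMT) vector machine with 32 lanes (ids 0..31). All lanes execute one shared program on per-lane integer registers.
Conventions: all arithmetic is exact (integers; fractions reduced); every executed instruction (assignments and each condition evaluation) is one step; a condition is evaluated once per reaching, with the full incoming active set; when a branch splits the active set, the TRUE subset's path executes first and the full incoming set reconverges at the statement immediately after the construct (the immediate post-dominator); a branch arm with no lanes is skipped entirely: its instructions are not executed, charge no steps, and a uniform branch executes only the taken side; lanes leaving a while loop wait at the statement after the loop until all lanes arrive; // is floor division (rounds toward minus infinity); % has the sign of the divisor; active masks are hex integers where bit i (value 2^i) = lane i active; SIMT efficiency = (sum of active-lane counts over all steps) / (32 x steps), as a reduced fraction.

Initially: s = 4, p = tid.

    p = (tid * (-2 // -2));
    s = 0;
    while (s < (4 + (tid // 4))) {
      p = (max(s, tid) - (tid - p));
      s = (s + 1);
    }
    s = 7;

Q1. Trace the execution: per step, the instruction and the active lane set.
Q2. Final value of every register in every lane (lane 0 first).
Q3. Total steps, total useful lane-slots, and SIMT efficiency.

step 0: p <- (tid * (-2 // -2))      0xffffffff
step 1: s <- 0                       0xffffffff
step 2: eval (s < (4 + (tid // 4)))  0xffffffff
step 3: p <- (max(s, tid) - (tid - p)) 0xffffffff
step 4: s <- (s + 1)                 0xffffffff
step 5: eval (s < (4 + (tid // 4)))  0xffffffff
step 6: p <- (max(s, tid) - (tid - p)) 0xffffffff
step 7: s <- (s + 1)                 0xffffffff
step 8: eval (s < (4 + (tid // 4)))  0xffffffff
step 9: p <- (max(s, tid) - (tid - p)) 0xffffffff
step 10: s <- (s + 1)                 0xffffffff
step 11: eval (s < (4 + (tid // 4)))  0xffffffff
step 12: p <- (max(s, tid) - (tid - p)) 0xffffffff
step 13: s <- (s + 1)                 0xffffffff
step 14: eval (s < (4 + (tid // 4)))  0xffffffff
step 15: p <- (max(s, tid) - (tid - p)) 0xfffffff0
step 16: s <- (s + 1)                 0xfffffff0
step 17: eval (s < (4 + (tid // 4)))  0xfffffff0
step 18: p <- (max(s, tid) - (tid - p)) 0xffffff00
step 19: s <- (s + 1)                 0xffffff00
step 20: eval (s < (4 + (tid // 4)))  0xffffff00
step 21: p <- (max(s, tid) - (tid - p)) 0xfffff000
step 22: s <- (s + 1)                 0xfffff000
step 23: eval (s < (4 + (tid // 4)))  0xfffff000
step 24: p <- (max(s, tid) - (tid - p)) 0xffff0000
step 25: s <- (s + 1)                 0xffff0000
step 26: eval (s < (4 + (tid // 4)))  0xffff0000
step 27: p <- (max(s, tid) - (tid - p)) 0xfff00000
step 28: s <- (s + 1)                 0xfff00000
step 29: eval (s < (4 + (tid // 4)))  0xfff00000
step 30: p <- (max(s, tid) - (tid - p)) 0xff000000
step 31: s <- (s + 1)                 0xff000000
step 32: eval (s < (4 + (tid // 4)))  0xff000000
step 33: p <- (max(s, tid) - (tid - p)) 0xf0000000
step 34: s <- (s + 1)                 0xf0000000
step 35: eval (s < (4 + (tid // 4)))  0xf0000000
step 36: s <- 7                       0xffffffff

Answer: 37 steps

s: 7,7,7,7,7,7,7,7,7,7,7,7,7,7,7,7,7,7,7,7,7,7,7,7,7,7,7,7,7,7,7,7
p: 6,4,3,3,4,5,6,7,8,9,10,11,12,13,14,15,16,17,18,19,20,21,22,23,24,25,26,27,28,29,30,31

steps = 37; useful = 848; efficiency = 848/1184 = 53/74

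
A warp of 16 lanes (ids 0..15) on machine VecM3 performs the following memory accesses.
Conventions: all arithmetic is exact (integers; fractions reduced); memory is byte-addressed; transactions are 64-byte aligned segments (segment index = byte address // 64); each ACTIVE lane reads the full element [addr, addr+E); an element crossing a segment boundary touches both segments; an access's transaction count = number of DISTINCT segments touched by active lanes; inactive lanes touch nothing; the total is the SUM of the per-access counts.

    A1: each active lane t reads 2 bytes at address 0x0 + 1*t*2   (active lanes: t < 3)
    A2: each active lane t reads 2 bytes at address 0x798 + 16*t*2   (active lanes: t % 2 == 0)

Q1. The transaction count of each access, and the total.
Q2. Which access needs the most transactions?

A1: 1 transaction
A2: 8 transactions

Answer: 1,8; total 9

Answer: A2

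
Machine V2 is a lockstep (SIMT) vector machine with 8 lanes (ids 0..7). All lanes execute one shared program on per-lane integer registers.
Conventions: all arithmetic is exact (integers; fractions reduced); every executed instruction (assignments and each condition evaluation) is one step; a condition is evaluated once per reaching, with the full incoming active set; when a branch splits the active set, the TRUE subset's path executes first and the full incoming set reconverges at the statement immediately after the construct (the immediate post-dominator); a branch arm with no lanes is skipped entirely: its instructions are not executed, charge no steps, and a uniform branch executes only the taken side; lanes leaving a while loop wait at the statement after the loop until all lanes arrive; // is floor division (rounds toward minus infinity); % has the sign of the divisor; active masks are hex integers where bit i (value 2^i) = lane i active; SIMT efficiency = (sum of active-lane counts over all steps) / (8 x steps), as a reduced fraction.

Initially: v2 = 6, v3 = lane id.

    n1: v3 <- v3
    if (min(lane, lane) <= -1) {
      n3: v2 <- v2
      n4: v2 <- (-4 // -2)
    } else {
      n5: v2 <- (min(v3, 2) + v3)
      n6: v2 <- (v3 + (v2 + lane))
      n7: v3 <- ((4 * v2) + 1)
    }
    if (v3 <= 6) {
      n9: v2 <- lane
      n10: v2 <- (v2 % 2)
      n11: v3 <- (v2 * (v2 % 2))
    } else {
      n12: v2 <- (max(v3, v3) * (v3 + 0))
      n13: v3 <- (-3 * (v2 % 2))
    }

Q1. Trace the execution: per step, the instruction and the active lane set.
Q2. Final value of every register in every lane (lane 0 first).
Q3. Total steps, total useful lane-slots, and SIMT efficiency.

step 0: v3 <- v3                     0xff
step 1: eval (min(lane, lane) <= -1) 0xff
step 2: v2 <- (min(v3, 2) + v3)      0xff
step 3: v2 <- (v3 + (v2 + lane))     0xff
step 4: v3 <- ((4 * v2) + 1)         0xff
step 5: eval (v3 <= 6)               0xff
step 6: v2 <- lane                   0x01
step 7: v2 <- (v2 % 2)               0x01
step 8: v3 <- (v2 * (v2 % 2))        0x01
step 9: v2 <- (max(v3, v3) * (v3 + 0)) 0xfe
step 10: v3 <- (-3 * (v2 % 2))        0xfe

Answer: 11 steps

v2: 0,289,1089,2025,3249,4761,6561,8649
v3: 0,-3,-3,-3,-3,-3,-3,-3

steps = 11; useful = 65; efficiency = 65/88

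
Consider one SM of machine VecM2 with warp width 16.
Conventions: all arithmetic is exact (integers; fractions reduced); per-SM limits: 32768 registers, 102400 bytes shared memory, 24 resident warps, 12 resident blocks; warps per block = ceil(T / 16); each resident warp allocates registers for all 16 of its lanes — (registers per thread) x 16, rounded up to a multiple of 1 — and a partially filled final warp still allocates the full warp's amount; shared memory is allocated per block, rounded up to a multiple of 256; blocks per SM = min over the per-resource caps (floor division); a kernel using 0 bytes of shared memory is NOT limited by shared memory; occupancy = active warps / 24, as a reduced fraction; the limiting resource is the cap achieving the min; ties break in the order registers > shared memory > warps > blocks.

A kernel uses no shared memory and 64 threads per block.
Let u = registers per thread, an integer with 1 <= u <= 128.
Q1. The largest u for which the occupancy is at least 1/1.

Answer: u = 85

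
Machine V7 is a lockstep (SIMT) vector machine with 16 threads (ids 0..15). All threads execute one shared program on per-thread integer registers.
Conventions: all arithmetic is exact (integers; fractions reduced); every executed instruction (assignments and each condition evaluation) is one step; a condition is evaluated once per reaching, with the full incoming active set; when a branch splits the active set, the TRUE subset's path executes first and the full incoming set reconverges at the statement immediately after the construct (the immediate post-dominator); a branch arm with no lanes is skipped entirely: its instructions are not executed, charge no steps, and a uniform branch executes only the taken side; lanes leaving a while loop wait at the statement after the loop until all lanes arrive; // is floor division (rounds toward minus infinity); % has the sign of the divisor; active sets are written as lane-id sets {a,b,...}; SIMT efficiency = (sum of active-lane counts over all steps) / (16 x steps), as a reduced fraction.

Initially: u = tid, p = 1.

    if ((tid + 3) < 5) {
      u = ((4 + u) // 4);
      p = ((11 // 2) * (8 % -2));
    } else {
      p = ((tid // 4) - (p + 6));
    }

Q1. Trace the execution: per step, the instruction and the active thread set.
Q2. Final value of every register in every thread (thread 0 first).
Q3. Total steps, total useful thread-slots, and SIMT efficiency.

step 0: eval ((tid + 3) < 5)         {0,1,2,3,4,5,6,7,8,9,10,11,12,13,14,15}
step 1: u <- ((4 + u) // 4)          {0,1}
step 2: p <- ((11 // 2) * (8 % -2))  {0,1}
step 3: p <- ((tid // 4) - (p + 6))  {2,3,4,5,6,7,8,9,10,11,12,13,14,15}

Answer: 4 steps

u: 1,1,2,3,4,5,6,7,8,9,10,11,12,13,14,15
p: 0,0,-7,-7,-6,-6,-6,-6,-5,-5,-5,-5,-4,-4,-4,-4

steps = 4; useful = 34; efficiency = 34/64 = 17/32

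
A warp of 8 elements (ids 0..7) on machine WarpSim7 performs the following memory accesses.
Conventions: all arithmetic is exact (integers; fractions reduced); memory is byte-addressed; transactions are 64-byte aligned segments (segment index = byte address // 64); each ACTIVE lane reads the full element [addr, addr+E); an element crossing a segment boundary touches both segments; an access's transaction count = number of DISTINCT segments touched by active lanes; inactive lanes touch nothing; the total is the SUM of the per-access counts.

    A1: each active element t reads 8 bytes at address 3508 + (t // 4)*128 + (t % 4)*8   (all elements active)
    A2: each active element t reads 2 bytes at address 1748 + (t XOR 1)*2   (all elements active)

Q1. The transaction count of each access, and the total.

A1: 4 transactions
A2: 1 transaction

Answer: 4,1; total 5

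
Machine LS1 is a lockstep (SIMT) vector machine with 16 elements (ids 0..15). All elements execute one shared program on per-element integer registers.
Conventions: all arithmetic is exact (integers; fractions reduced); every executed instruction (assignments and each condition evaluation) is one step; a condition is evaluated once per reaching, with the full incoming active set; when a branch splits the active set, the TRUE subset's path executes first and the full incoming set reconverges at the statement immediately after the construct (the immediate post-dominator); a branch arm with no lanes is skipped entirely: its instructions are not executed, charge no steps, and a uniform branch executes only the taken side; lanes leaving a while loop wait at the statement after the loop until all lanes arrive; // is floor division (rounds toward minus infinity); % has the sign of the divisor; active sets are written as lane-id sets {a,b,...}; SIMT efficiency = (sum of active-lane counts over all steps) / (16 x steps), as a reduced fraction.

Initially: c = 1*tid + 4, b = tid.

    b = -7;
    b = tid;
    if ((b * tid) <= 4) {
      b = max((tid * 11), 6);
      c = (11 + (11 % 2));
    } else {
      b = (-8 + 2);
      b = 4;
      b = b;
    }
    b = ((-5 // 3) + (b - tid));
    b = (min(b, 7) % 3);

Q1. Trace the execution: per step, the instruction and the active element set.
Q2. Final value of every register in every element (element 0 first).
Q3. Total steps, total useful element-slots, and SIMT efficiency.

step 0: b <- -7                      {0,1,2,3,4,5,6,7,8,9,10,11,12,13,14,15}
step 1: b <- tid                     {0,1,2,3,4,5,6,7,8,9,10,11,12,13,14,15}
step 2: eval ((b * tid) <= 4)        {0,1,2,3,4,5,6,7,8,9,10,11,12,13,14,15}
step 3: b <- max((tid * 11), 6)      {0,1,2}
step 4: c <- (11 + (11 % 2))         {0,1,2}
step 5: b <- (-8 + 2)                {3,4,5,6,7,8,9,10,11,12,13,14,15}
step 6: b <- 4                       {3,4,5,6,7,8,9,10,11,12,13,14,15}
step 7: b <- b                       {3,4,5,6,7,8,9,10,11,12,13,14,15}
step 8: b <- ((-5 // 3) + (b - tid)) {0,1,2,3,4,5,6,7,8,9,10,11,12,13,14,15}
step 9: b <- (min(b, 7) % 3)         {0,1,2,3,4,5,6,7,8,9,10,11,12,13,14,15}

Answer: 10 steps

c: 12,12,12,7,8,9,10,11,12,13,14,15,16,17,18,19
b: 1,1,1,2,1,0,2,1,0,2,1,0,2,1,0,2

steps = 10; useful = 125; efficiency = 125/160 = 25/32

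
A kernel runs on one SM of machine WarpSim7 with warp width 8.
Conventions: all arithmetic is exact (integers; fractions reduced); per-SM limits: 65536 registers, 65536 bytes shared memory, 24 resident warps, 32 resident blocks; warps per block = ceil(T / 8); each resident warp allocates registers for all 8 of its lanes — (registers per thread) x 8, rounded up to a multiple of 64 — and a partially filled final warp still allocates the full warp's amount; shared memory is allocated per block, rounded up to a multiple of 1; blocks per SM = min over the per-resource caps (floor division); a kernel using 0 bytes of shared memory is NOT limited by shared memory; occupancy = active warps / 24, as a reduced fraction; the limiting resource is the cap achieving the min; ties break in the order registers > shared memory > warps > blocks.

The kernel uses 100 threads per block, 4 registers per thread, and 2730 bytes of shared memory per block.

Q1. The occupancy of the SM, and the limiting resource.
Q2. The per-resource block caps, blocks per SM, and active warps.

Answer: occupancy 13/24, limited by warps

registers: 78 blocks
shared memory: 24 blocks
warps: 1 block
blocks: 32 blocks

Answer: 1 block, 13 active warps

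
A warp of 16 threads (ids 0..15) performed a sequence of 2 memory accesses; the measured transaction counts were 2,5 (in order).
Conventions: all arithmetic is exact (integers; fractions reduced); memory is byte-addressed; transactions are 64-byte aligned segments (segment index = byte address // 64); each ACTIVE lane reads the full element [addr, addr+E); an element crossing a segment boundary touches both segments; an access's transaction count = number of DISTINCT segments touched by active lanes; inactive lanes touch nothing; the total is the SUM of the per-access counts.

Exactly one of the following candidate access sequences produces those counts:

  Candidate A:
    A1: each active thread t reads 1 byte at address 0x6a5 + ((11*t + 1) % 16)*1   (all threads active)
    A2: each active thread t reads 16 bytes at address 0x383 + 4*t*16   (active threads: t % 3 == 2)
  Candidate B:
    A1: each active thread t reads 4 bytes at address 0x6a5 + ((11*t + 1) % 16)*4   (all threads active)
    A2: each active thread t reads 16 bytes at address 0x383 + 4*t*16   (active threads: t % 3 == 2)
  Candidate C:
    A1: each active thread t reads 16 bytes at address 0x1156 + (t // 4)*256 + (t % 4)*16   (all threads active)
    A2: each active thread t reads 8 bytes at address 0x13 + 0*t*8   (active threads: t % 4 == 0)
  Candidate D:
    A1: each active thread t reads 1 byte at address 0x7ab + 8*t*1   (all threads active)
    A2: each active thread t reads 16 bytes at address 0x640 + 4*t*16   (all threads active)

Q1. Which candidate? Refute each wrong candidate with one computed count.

A: A1 gives 1 transaction, not 2
C: A1 gives 8 transactions, not 2
D: A1 gives 3 transactions, not 2
B: all counts match (2,5)

Answer: B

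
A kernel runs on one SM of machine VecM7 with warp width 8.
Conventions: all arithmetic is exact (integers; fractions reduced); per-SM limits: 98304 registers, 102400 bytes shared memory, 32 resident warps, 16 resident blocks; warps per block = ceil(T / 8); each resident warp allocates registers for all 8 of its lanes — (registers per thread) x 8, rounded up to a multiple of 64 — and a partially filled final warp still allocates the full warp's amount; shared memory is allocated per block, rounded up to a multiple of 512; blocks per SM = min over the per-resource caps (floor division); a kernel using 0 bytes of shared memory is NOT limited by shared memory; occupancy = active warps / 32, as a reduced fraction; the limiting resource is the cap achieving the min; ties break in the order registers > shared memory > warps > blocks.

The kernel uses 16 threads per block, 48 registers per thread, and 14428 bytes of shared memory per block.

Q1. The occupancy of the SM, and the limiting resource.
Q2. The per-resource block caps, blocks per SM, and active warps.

Answer: occupancy 3/8, limited by shared memory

registers: 128 blocks
shared memory: 6 blocks
warps: 16 blocks
blocks: 16 blocks

Answer: 6 blocks, 12 active warps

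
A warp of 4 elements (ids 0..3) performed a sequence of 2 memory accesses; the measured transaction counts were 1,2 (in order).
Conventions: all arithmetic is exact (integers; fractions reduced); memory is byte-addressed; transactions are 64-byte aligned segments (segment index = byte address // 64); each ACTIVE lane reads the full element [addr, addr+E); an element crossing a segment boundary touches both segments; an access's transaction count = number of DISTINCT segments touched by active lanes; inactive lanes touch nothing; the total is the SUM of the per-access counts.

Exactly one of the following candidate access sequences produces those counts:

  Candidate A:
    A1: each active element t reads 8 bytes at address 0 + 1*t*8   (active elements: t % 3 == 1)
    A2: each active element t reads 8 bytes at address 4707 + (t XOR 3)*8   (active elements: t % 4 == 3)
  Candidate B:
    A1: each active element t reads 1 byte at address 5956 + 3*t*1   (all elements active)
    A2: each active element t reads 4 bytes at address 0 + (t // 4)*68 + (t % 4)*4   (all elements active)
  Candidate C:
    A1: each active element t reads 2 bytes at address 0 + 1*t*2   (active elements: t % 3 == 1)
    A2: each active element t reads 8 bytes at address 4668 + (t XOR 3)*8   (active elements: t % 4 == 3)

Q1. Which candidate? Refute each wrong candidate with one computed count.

A: A2 gives 1 transaction, not 2
B: A2 gives 1 transaction, not 2
C: all counts match (1,2)

Answer: C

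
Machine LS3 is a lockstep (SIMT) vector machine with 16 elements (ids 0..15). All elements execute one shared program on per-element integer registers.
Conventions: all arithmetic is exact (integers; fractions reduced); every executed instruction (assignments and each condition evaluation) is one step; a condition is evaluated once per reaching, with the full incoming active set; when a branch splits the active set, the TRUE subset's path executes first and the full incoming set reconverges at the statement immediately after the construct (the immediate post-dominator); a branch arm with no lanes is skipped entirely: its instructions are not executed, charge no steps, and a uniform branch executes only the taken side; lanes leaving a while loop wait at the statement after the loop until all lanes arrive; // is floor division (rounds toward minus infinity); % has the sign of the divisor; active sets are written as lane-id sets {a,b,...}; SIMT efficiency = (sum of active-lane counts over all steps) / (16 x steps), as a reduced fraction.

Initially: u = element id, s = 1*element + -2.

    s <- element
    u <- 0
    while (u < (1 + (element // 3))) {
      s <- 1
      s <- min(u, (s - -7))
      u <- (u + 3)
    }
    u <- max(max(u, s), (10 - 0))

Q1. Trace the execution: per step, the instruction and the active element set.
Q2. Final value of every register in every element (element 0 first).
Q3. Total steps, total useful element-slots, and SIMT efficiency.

step 0: s <- element                 {0,1,2,3,4,5,6,7,8,9,10,11,12,13,14,15}
step 1: u <- 0                       {0,1,2,3,4,5,6,7,8,9,10,11,12,13,14,15}
step 2: eval (u < (1 + (element // 3))) {0,1,2,3,4,5,6,7,8,9,10,11,12,13,14,15}
step 3: s <- 1                       {0,1,2,3,4,5,6,7,8,9,10,11,12,13,14,15}
step 4: s <- min(u, (s - -7))        {0,1,2,3,4,5,6,7,8,9,10,11,12,13,14,15}
step 5: u <- (u + 3)                 {0,1,2,3,4,5,6,7,8,9,10,11,12,13,14,15}
step 6: eval (u < (1 + (element // 3))) {0,1,2,3,4,5,6,7,8,9,10,11,12,13,14,15}
step 7: s <- 1                       {9,10,11,12,13,14,15}
step 8: s <- min(u, (s - -7))        {9,10,11,12,13,14,15}
step 9: u <- (u + 3)                 {9,10,11,12,13,14,15}
step 10: eval (u < (1 + (element // 3))) {9,10,11,12,13,14,15}
step 11: u <- max(max(u, s), (10 - 0)) {0,1,2,3,4,5,6,7,8,9,10,11,12,13,14,15}

Answer: 12 steps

u: 10,10,10,10,10,10,10,10,10,10,10,10,10,10,10,10
s: 0,0,0,0,0,0,0,0,0,3,3,3,3,3,3,3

steps = 12; useful = 156; efficiency = 156/192 = 13/16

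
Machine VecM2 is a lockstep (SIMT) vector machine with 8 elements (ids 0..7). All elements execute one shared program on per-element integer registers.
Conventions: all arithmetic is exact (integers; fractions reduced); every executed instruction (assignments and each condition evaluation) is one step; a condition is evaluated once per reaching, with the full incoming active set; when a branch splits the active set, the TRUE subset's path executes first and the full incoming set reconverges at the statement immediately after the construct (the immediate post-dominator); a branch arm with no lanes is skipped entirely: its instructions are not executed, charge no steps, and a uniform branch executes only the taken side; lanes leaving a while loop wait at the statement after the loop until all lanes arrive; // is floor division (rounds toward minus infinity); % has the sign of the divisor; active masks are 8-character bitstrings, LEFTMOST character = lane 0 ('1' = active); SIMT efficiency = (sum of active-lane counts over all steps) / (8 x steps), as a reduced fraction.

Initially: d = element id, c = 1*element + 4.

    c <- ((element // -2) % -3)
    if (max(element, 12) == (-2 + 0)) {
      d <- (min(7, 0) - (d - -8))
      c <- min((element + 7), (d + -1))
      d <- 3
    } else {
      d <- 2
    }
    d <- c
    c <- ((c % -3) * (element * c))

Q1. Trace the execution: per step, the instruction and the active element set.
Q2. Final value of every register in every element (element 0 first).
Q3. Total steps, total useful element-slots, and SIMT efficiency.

step 0: c <- ((element // -2) % -3)  11111111
step 1: eval (max(element, 12) == (-2 + 0)) 11111111
step 2: d <- 2                       11111111
step 3: d <- c                       11111111
step 4: c <- ((c % -3) * (element * c)) 11111111

Answer: 5 steps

d: 0,-1,-1,-2,-2,0,0,-1
c: 0,1,2,12,16,0,0,7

steps = 5; useful = 40; efficiency = 40/40 = 1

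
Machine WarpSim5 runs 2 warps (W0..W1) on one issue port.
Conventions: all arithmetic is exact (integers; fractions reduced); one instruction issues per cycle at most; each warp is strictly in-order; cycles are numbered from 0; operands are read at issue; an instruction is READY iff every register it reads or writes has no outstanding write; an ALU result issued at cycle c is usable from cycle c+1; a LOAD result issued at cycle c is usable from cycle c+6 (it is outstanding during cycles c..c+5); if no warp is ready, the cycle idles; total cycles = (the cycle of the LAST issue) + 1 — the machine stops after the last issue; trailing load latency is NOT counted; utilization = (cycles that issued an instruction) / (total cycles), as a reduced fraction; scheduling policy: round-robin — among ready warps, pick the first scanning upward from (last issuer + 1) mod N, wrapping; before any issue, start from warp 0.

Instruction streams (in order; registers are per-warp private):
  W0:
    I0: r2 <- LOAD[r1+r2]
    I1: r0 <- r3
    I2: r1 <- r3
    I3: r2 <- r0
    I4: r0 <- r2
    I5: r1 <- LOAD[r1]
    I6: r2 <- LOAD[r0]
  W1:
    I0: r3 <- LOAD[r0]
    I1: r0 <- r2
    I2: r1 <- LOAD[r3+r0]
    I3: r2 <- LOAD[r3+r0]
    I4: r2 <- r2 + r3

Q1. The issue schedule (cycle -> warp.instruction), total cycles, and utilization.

cycle 0: W0.I0
cycle 1: W1.I0
cycle 2: W0.I1
cycle 3: W1.I1
cycle 4: W0.I2
cycle 5: idle
cycle 6: W0.I3
cycle 7: W1.I2
cycle 8: W0.I4
cycle 9: W1.I3
cycle 10: W0.I5
cycle 11: W0.I6
cycle 12: idle
cycle 13: idle
cycle 14: idle
cycle 15: W1.I4

Answer: 16 cycles, utilization 3/4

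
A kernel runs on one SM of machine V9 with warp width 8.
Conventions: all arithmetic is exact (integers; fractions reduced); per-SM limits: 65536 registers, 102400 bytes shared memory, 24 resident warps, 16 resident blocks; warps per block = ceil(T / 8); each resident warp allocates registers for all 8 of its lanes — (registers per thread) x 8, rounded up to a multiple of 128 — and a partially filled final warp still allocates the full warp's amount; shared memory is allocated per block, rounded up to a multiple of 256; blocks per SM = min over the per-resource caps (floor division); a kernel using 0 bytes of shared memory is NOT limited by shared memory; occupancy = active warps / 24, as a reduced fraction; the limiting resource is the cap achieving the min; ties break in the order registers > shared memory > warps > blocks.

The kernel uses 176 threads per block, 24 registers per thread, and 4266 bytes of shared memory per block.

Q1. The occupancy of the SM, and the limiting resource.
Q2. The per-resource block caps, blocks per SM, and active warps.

Answer: occupancy 11/12, limited by warps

registers: 11 blocks
shared memory: 23 blocks
warps: 1 block
blocks: 16 blocks

Answer: 1 block, 22 active warps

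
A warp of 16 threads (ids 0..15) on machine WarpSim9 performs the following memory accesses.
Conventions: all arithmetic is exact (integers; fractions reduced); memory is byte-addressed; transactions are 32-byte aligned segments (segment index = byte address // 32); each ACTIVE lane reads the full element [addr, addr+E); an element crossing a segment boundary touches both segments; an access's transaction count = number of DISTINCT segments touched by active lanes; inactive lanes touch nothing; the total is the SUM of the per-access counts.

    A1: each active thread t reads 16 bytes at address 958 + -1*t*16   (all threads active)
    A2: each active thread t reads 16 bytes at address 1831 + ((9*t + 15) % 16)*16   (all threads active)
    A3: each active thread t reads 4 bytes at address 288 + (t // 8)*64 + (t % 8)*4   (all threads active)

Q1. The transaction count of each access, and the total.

A1: 9 transactions
A2: 9 transactions
A3: 2 transactions

Answer: 9,9,2; total 20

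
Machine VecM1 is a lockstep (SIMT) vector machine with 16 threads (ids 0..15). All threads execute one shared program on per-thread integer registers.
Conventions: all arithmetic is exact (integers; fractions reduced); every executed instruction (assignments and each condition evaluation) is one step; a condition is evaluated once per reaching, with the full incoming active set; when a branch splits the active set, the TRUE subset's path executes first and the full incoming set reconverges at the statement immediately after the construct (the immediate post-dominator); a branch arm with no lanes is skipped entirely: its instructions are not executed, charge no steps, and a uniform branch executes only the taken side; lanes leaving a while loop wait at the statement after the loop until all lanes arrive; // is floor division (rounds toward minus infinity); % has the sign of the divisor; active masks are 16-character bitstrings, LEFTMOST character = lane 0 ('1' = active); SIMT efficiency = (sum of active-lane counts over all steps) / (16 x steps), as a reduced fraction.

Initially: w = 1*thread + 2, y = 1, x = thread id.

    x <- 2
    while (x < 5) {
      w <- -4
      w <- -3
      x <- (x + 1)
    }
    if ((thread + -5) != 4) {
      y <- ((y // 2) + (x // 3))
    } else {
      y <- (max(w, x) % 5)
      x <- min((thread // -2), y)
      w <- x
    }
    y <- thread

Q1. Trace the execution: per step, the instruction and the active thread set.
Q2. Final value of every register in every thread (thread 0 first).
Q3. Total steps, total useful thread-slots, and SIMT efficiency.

step 0: x <- 2                       1111111111111111
step 1: eval (x < 5)                 1111111111111111
step 2: w <- -4                      1111111111111111
step 3: w <- -3                      1111111111111111
step 4: x <- (x + 1)                 1111111111111111
step 5: eval (x < 5)                 1111111111111111
step 6: w <- -4                      1111111111111111
step 7: w <- -3                      1111111111111111
step 8: x <- (x + 1)                 1111111111111111
step 9: eval (x < 5)                 1111111111111111
step 10: w <- -4                      1111111111111111
step 11: w <- -3                      1111111111111111
step 12: x <- (x + 1)                 1111111111111111
step 13: eval (x < 5)                 1111111111111111
step 14: eval ((thread + -5) != 4)    1111111111111111
step 15: y <- ((y // 2) + (x // 3))   1111111110111111
step 16: y <- (max(w, x) % 5)         0000000001000000
step 17: x <- min((thread // -2), y)  0000000001000000
step 18: w <- x                       0000000001000000
step 19: y <- thread                  1111111111111111

Answer: 20 steps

w: -3,-3,-3,-3,-3,-3,-3,-3,-3,-5,-3,-3,-3,-3,-3,-3
y: 0,1,2,3,4,5,6,7,8,9,10,11,12,13,14,15
x: 5,5,5,5,5,5,5,5,5,-5,5,5,5,5,5,5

steps = 20; useful = 274; efficiency = 274/320 = 137/160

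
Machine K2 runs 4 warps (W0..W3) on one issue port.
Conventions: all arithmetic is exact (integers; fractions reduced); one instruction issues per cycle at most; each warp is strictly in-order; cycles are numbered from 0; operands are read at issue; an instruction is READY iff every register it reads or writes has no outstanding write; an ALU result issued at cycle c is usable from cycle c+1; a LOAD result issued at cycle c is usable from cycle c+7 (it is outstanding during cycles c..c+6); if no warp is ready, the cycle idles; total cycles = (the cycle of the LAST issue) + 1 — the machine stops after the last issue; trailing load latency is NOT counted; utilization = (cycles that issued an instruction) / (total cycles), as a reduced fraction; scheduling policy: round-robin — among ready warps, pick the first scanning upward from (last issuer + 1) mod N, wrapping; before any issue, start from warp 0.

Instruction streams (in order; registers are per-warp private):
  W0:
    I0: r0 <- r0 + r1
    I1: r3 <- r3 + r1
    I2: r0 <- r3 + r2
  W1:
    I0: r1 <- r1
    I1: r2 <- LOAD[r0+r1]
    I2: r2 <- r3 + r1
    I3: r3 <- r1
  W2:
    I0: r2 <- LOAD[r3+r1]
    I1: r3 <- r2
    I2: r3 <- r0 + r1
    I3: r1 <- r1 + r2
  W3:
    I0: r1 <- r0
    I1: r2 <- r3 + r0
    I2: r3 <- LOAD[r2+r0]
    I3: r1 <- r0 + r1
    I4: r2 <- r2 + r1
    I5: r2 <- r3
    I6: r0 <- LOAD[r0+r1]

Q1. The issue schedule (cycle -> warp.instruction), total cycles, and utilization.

cycle 0: W0.I0
cycle 1: W1.I0
cycle 2: W2.I0
cycle 3: W3.I0
cycle 4: W0.I1
cycle 5: W1.I1
cycle 6: W3.I1
cycle 7: W0.I2
cycle 8: W3.I2
cycle 9: W2.I1
cycle 10: W3.I3
cycle 11: W2.I2
cycle 12: W3.I4
cycle 13: W1.I2
cycle 14: W2.I3
cycle 15: W3.I5
cycle 16: W1.I3
cycle 17: W3.I6

Answer: 18 cycles, utilization 1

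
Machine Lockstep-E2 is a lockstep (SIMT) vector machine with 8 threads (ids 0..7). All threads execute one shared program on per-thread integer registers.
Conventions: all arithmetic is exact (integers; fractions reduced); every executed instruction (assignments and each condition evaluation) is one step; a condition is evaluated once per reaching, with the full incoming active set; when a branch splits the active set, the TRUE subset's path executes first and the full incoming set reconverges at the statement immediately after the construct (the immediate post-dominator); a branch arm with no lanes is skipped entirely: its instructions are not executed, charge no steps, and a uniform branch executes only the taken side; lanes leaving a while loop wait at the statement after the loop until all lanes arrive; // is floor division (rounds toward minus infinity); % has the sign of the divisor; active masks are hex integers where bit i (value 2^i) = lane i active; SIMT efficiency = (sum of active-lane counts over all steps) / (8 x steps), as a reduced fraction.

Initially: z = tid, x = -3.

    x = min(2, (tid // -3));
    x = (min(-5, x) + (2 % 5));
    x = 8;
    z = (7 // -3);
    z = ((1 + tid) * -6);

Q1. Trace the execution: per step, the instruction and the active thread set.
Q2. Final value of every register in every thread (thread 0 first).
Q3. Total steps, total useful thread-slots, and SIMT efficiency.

step 0: x <- min(2, (tid // -3))     0xff
step 1: x <- (min(-5, x) + (2 % 5))  0xff
step 2: x <- 8                       0xff
step 3: z <- (7 // -3)               0xff
step 4: z <- ((1 + tid) * -6)        0xff

Answer: 5 steps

z: -6,-12,-18,-24,-30,-36,-42,-48
x: 8,8,8,8,8,8,8,8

steps = 5; useful = 40; efficiency = 40/40 = 1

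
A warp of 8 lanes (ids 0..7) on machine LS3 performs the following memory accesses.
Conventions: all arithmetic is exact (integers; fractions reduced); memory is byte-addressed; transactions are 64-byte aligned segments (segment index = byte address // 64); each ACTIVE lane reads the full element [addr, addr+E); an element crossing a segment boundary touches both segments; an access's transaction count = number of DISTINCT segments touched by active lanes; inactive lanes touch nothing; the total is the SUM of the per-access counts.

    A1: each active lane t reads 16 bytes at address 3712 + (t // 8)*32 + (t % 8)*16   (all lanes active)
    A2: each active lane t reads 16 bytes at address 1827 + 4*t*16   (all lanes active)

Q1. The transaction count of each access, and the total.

A1: 2 transactions
A2: 8 transactions

Answer: 2,8; total 10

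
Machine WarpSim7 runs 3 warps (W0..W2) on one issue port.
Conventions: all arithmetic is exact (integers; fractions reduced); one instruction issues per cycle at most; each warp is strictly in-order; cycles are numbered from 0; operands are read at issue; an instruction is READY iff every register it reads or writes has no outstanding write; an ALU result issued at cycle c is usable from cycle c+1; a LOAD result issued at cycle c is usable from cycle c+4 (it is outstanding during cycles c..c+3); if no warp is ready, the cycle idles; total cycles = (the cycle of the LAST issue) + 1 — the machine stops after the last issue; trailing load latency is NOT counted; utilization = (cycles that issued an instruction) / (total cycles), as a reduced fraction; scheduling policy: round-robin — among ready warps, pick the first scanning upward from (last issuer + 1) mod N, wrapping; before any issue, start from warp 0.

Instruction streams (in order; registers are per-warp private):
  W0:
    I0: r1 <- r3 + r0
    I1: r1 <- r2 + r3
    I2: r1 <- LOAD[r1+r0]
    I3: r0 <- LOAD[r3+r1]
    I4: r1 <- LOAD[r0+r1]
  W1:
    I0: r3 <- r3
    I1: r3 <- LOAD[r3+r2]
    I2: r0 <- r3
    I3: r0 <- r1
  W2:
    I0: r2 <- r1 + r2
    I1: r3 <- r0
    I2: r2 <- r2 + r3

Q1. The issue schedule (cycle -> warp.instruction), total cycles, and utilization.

cycle 0: W0.I0
cycle 1: W1.I0
cycle 2: W2.I0
cycle 3: W0.I1
cycle 4: W1.I1
cycle 5: W2.I1
cycle 6: W0.I2
cycle 7: W2.I2
cycle 8: W1.I2
cycle 9: W1.I3
cycle 10: W0.I3
cycle 11: idle
cycle 12: idle
cycle 13: idle
cycle 14: W0.I4

Answer: 15 cycles, utilization 4/5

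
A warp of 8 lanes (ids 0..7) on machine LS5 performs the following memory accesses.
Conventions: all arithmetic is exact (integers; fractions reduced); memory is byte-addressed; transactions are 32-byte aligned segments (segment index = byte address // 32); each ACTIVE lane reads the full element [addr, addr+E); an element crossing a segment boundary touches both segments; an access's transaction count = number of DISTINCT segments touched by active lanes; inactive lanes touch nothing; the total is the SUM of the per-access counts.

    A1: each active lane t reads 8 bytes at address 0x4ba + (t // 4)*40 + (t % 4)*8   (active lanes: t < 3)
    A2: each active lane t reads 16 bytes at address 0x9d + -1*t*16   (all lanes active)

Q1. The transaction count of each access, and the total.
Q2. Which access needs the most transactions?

A1: 2 transactions
A2: 5 transactions

Answer: 2,5; total 7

Answer: A2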